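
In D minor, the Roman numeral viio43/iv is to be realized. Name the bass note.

C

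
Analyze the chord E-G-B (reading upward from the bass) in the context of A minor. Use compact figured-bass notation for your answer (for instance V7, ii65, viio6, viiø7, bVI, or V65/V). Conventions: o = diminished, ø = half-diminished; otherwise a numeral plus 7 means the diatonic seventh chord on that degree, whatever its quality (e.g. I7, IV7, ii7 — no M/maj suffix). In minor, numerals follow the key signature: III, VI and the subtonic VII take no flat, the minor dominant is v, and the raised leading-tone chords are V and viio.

v

The pitches E-G-B form a minor triad rooted on E.
In A minor, E is the dominant; the diatonic minor triad there is v.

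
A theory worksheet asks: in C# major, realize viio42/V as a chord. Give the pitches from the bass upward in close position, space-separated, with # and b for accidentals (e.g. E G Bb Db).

viio42/V is a secondary leading-tone chord. The target V is G# in C# major; the applied chord is rooted a semitone below, on F##.
Building a fully diminished seventh chord on F## gives F##-A#-C#-E.
The figured bass 42 indicates third inversion, placing the seventh (E) in the bass: E-F##-A#-C#.

E F## A# C#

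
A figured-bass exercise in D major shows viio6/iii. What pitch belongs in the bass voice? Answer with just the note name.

G#

The applied chord viio6/iii is rooted on E#: E#-G#-B.
The figure 6 means first inversion — the third is in the bass.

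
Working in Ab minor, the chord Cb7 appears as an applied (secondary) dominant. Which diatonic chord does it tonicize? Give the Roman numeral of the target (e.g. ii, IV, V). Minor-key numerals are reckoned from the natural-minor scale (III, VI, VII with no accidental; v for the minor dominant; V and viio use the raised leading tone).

The chord is a dominant seventh chord on Cb.
A dominant resolves down a perfect fifth: Cb → Fb. In Ab minor, Fb is scale degree 6, i.e. VI.

VI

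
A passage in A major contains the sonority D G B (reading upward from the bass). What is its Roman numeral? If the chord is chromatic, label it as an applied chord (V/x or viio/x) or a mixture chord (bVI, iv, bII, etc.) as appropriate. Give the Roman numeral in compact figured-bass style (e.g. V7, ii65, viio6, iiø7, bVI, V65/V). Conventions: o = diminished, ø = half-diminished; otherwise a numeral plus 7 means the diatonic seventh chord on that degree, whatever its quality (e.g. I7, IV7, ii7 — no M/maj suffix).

Stacked in thirds the chord is G-B-D: a major triad on G.
G is the lowered seventh degree of A major (diatonic 7 would be G#). This is a major triad on the lowered seventh degree (the subtonic), borrowed from the parallel minor.
With D in the bass the chord is in second inversion, so the figured bass is 64.

bVII64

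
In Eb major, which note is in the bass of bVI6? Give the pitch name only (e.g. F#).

bVI in Eb major has root Cb; the chord is Cb-Eb-Gb.
The figure 6 means first inversion — the third is in the bass.

Eb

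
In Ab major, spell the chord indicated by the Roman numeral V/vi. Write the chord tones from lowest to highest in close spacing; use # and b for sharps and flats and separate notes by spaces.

C E G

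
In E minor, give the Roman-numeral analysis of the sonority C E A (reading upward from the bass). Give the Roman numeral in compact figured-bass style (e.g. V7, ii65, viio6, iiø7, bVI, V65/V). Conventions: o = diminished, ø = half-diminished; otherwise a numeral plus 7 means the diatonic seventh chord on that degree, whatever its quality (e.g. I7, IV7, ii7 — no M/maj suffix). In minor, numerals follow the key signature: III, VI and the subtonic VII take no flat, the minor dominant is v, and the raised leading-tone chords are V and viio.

iv6

Stacked in thirds the chord is A-C-E: a minor triad on A.
A is scale degree 4 in E minor, and a minor triad on that degree is written iv.
With C in the bass the chord is in first inversion, so the figured bass is 6.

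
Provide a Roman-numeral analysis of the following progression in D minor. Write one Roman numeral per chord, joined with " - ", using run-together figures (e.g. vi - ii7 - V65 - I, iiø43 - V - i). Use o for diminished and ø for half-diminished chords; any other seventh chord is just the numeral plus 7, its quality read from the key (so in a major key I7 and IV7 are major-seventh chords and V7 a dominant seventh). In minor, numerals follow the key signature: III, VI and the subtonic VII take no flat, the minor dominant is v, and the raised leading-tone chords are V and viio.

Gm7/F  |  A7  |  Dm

iv42 - V7 - i

Gm7/F: root G is the subdominant; minor seventh chord there is iv42.
A7 has root A, degree 5 in D minor, so V7.
Dm has root D, degree 1 in D minor, so i.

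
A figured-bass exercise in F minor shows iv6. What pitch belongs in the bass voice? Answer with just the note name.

Db

iv in F minor has root Bb; the chord is Bb-Db-F.
The figure 6 means first inversion — the third is in the bass.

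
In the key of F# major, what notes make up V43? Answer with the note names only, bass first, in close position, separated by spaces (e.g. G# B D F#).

G# B C# E#

The numeral's case and figure indicate a dominant seventh chord. In F# major its root, scale degree 5, is C#.
That chord is spelled C#-E#-G#-B.
The figured bass 43 indicates second inversion, placing the fifth (G#) in the bass: G#-B-C#-E#.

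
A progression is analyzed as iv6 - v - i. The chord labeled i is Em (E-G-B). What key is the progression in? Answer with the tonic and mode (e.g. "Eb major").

E minor

i is given as E-G-B — a minor triad with root E.
If E is scale degree 1 and the mode makes that degree carry a minor triad, the tonic is E and the mode is minor.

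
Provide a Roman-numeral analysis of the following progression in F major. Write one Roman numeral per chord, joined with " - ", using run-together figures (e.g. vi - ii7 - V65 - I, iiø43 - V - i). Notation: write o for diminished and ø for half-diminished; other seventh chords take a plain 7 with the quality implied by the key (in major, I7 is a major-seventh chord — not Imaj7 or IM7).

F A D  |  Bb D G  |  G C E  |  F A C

vi6 - ii6 - V64 - I

F-A-D: root D is the submediant; minor triad there is vi6.
Bb-D-G has root G, degree 2 in F major, so ii6.
G-C-E has root C, degree 5 in F major, so V64.
F-A-C: root F is the tonic; major triad there is I.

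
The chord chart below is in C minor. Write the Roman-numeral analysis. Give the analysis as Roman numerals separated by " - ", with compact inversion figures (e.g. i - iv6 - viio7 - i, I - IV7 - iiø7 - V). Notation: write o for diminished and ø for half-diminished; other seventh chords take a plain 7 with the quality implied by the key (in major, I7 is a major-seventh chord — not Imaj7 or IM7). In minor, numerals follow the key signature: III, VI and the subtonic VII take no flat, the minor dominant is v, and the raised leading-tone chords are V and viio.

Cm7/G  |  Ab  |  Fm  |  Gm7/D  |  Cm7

Cm7/G has root C, degree 1 in C minor, so i43.
Ab: root Ab is the submediant; major triad there is VI.
Fm has root F, degree 4 in C minor, so iv.
Gm7/D has root G, degree 5 in C minor, so v43.
Cm7: minor seventh chord on C = scale degree 1 → i7.

i43 - VI - iv - v43 - i7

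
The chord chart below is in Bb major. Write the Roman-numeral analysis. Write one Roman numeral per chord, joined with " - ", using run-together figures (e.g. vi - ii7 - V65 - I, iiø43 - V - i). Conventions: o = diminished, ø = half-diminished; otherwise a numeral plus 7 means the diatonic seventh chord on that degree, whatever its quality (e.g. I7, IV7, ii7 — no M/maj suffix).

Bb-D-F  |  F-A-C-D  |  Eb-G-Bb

I - iii65 - IV

Bb-D-F: root Bb is the tonic; major triad there is I.
F-A-C-D: root D is the mediant; minor seventh chord there is iii65.
Eb-G-Bb: major triad on Eb = scale degree 4 → IV.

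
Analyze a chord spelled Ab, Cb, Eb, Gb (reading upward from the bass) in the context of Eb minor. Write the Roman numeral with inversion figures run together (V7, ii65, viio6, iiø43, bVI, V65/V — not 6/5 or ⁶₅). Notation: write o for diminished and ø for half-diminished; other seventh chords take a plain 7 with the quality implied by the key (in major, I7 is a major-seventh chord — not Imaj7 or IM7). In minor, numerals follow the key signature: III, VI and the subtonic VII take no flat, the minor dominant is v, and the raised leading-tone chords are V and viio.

iv7

Stacked in thirds the chord is Ab-Cb-Eb-Gb: a minor seventh chord on Ab.
Ab is scale degree 4 in Eb minor, and a minor seventh chord on that degree is written iv7.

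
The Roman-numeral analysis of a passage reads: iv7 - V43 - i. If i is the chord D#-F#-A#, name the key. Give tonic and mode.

The anchor chord is a minor triad on D#, labeled i.
If D# is scale degree 1 and the mode makes that degree carry a minor triad, the tonic is D# and the mode is minor.

D# minor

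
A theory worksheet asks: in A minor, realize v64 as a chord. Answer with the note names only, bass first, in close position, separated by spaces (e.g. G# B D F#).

B E G

In A minor, scale degree 5 is E, and the diatonic chord built there is a minor triad.
Stacking thirds from E gives E-G-B.
With the 64 figure the chord is in second inversion; from the bass B upward in close position it reads B-E-G.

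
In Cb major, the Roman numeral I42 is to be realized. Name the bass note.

I in Cb major has root Cb; the chord is Cb-Eb-Gb-Bb.
The figure 42 means third inversion — the seventh is in the bass.

Bb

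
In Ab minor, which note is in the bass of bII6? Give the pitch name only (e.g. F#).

Db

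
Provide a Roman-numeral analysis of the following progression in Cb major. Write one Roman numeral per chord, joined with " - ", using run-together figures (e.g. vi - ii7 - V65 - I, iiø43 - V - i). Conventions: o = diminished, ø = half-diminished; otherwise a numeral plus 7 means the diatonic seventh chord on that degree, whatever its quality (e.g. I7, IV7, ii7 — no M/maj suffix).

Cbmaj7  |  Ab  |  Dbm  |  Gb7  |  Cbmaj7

Cbmaj7: root Cb is the tonic; major seventh chord there is I7.
Ab is the secondary dominant of ii (major triad on Ab): V/ii.
Dbm has root Db, degree 2 in Cb major, so ii.
Gb7: root Gb is the dominant; dominant seventh chord there is V7.
Cbmaj7 has root Cb, degree 1 in Cb major, so I7.

I7 - V/ii - ii - V7 - I7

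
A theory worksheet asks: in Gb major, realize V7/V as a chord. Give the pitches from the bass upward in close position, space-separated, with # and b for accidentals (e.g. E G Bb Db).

V7/V is a secondary dominant — the dominant seventh of V. V in Gb major is Db, so the applied chord's root is Ab, a perfect fifth above.
Building a dominant seventh chord on Ab gives Ab-C-Eb-Gb.

Ab C Eb Gb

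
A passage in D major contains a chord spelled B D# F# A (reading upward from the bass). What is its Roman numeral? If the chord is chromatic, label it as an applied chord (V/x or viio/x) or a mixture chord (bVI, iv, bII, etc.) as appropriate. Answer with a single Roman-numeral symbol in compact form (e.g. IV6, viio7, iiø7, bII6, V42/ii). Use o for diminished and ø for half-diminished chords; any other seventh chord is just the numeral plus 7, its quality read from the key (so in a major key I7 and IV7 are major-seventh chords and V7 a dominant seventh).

V7/ii

The pitches B-D#-F#-A form a dominant seventh chord rooted on B.
B is not a diatonic chord root with this quality in D major, but it lies a perfect fifth above E (ii), so the chord functions as an applied dominant of ii.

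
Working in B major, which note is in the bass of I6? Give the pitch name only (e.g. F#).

D#

I in B major has root B; the chord is B-D#-F#.
The figure 6 means first inversion — the third is in the bass.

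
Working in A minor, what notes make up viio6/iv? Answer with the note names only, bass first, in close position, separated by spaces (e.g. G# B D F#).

E G C#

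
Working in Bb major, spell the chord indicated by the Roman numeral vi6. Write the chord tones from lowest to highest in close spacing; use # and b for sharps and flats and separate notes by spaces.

Bb D G

In Bb major, the submediant is G, and the diatonic chord built there is a minor triad.
Stacking thirds from G gives G-Bb-D.
With the 6 figure the chord is in first inversion; from the bass Bb upward in close position it reads Bb-D-G.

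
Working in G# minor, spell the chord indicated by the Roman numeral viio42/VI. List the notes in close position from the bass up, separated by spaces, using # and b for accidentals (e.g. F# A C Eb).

The slash marks an applied leading-tone chord: viio of VI. In G# minor, VI is E, so the leading tone to it is D#, a half step below.
Building a fully diminished seventh chord on D# gives D#-F#-A-C.
With the 42 figure the chord is in third inversion; from the bass C upward in close position it reads C-D#-F#-A.

C D# F# A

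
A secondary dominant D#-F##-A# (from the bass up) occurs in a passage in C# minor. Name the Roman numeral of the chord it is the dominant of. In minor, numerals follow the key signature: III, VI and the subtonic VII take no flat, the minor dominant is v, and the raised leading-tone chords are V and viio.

The chord is a major triad on D#.
A dominant resolves down a perfect fifth: D# → G#. In C# minor, G# is scale degree 5, i.e. V.

V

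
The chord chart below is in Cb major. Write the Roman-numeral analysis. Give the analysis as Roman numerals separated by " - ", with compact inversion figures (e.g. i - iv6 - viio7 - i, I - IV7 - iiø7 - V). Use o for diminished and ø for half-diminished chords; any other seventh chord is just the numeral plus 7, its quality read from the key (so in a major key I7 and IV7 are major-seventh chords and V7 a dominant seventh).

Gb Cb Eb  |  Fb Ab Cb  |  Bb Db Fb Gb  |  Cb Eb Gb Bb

Gb-Cb-Eb has root Cb, degree 1 in Cb major, so I64.
Fb-Ab-Cb has root Fb, degree 4 in Cb major, so IV.
Bb-Db-Fb-Gb: root Gb is the dominant; dominant seventh chord there is V65.
Cb-Eb-Gb-Bb: major seventh chord on Cb = scale degree 1 → I7.

I64 - IV - V65 - I7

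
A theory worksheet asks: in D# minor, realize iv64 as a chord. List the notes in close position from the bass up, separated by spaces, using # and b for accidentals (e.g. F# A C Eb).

The numeral's case and figure indicate a minor triad. In D# minor its root, scale degree 4, is G#.
Stacking thirds from G# gives G#-B-D#.
With the 64 figure the chord is in second inversion; from the bass D# upward in close position it reads D#-G#-B.

D# G# B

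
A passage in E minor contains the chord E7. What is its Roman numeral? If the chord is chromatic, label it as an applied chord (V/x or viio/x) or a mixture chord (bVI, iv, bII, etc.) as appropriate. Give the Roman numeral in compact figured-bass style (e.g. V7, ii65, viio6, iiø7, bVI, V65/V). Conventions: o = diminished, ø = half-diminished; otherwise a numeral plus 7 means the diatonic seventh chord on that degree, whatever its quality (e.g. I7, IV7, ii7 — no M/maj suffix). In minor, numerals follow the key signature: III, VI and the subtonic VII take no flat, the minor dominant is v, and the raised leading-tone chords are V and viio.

V7/iv

Stacked in thirds the chord is E-G#-B-D: a dominant seventh chord on E.
E is not a diatonic chord root with this quality in E minor, but it lies a perfect fifth above A (iv), so the chord functions as an applied dominant of iv.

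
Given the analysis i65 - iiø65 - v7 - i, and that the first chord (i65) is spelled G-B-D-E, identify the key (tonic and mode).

E minor

The anchor chord is a minor seventh chord on E, labeled i65.
If E is scale degree 1 and the mode makes that degree carry a minor seventh chord, the tonic is E and the mode is minor.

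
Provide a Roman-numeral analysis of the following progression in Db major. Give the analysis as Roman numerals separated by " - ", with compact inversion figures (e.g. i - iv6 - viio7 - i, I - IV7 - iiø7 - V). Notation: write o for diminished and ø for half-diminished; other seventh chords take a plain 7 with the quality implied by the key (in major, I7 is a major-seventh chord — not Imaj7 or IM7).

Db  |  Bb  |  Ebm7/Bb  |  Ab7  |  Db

I - V/ii - ii43 - V7 - I

Db: major triad on Db = scale degree 1 → I.
Bb is the secondary dominant of ii (major triad on Bb): V/ii.
Ebm7/Bb has root Eb, degree 2 in Db major, so ii43.
Ab7 has root Ab, degree 5 in Db major, so V7.
Db: major triad on Db = scale degree 1 → I.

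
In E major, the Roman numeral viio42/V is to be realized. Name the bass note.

G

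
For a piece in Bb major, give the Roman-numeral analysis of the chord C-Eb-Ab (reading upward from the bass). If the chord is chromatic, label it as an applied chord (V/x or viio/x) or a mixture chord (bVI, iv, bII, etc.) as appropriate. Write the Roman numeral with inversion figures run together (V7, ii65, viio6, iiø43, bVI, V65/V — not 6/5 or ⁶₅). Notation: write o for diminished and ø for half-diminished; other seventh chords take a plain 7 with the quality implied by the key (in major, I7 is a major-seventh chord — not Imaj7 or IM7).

Stacked in thirds the chord is Ab-C-Eb: a major triad on Ab.
Ab is the lowered seventh degree of Bb major (diatonic 7 would be A). This is a major triad on the lowered seventh degree (the subtonic), borrowed from the parallel minor.
With C in the bass the chord is in first inversion, so the figured bass is 6.

bVII6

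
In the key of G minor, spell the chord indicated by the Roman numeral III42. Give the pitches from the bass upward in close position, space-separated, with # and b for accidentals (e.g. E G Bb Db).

The numeral's case and figure indicate a major seventh chord. In G minor its root, scale degree 3, is Bb.
That chord is spelled Bb-D-F-A.
The figured bass 42 indicates third inversion, placing the seventh (A) in the bass: A-Bb-D-F.

A Bb D F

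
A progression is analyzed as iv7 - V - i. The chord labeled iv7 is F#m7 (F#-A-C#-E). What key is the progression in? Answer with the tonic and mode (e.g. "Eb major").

C# minor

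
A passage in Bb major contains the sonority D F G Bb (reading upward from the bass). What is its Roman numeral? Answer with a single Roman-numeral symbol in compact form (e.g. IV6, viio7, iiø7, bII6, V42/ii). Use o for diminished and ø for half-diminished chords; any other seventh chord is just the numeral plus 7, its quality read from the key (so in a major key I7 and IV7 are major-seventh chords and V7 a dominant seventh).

Stacked in thirds the chord is G-Bb-D-F: a minor seventh chord on G.
G is scale degree 6 in Bb major, and a minor seventh chord on that degree is written vi7.
With D in the bass the chord is in second inversion, so the figured bass is 43.

vi43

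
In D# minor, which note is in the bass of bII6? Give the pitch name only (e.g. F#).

bII in D# minor has root E; the chord is E-G#-B.
The figure 6 means first inversion — the third is in the bass.

G#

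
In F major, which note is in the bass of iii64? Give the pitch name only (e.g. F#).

iii in F major has root A; the chord is A-C-E.
The figure 64 means second inversion — the fifth is in the bass.

E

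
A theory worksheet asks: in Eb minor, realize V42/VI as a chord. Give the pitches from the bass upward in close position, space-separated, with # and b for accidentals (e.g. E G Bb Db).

Fb Gb Bb Db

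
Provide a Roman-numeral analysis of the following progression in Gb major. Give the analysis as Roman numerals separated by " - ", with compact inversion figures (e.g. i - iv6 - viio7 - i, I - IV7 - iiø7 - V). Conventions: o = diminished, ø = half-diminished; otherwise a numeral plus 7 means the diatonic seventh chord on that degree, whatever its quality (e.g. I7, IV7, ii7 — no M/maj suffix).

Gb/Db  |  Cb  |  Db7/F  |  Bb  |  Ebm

Gb/Db: major triad on Gb = scale degree 1 → I64.
Cb: root Cb is the subdominant; major triad there is IV.
Db7/F: dominant seventh chord on Db = scale degree 5 → V65.
Bb: a major triad on Bb, the applied dominant of vi → V/vi.
Ebm has root Eb, degree 6 in Gb major, so vi.

I64 - IV - V65 - V/vi - vi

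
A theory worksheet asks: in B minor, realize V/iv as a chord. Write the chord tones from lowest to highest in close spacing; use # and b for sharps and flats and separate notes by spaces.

The slash means an applied dominant: we want the dominant of iv. In B minor, iv is E minor, and its dominant is built on B.
Building a major triad on B gives B-D#-F#.

B D# F#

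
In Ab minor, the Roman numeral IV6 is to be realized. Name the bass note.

IV in Ab minor has root Db; the chord is Db-F-Ab.
The figure 6 means first inversion — the third is in the bass.

F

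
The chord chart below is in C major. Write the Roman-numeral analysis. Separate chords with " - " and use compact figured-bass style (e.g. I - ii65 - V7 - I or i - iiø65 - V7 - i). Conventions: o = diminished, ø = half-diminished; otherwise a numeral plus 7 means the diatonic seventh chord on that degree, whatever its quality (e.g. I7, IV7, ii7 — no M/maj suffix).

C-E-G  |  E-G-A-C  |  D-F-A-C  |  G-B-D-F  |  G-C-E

I - vi43 - ii7 - V7 - I64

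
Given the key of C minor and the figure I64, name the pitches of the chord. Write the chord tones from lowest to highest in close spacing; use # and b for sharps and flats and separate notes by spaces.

G C E

I64 is the major tonic (Picardy third), borrowed from the parallel major. In C minor that root is C.
So the chord is C-E-G, a major triad.
The figured bass 64 indicates second inversion, placing the fifth (G) in the bass: G-C-E.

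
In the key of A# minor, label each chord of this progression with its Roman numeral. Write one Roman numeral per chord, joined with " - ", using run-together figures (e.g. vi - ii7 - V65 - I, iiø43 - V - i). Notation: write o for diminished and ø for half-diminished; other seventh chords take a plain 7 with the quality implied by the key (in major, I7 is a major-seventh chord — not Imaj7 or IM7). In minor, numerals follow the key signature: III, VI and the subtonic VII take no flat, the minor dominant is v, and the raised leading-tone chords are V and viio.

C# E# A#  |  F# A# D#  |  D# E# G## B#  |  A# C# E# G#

i6 - iv6 - V42 - i7

C#-E#-A#: root A# is the tonic; minor triad there is i6.
F#-A#-D#: minor triad on D# = scale degree 4 → iv6.
D#-E#-G##-B#: dominant seventh chord on E# = scale degree 5 → V42.
A#-C#-E#-G#: root A# is the tonic; minor seventh chord there is i7.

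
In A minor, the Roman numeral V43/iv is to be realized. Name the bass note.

E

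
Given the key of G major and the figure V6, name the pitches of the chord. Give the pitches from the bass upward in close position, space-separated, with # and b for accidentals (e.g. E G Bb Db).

In G major, the dominant is D, and the diatonic chord built there is a major triad.
Stacking thirds from D gives D-F#-A.
The figured bass 6 indicates first inversion, placing the third (F#) in the bass: F#-A-D.

F# A D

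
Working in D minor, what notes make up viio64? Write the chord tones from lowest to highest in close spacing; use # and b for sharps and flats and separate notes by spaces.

In D minor, the leading-tone chord is built on the raised seventh degree, C#.
That chord is spelled C#-E-G.
With the 64 figure the chord is in second inversion; from the bass G upward in close position it reads G-C#-E.

G C# E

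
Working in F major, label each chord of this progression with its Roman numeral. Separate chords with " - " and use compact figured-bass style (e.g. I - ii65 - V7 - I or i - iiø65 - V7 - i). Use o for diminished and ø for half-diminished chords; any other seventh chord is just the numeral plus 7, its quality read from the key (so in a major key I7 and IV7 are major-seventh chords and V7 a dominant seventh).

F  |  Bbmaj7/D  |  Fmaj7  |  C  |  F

I - IV65 - I7 - V - I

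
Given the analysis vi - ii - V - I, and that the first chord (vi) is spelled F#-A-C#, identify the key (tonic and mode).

A major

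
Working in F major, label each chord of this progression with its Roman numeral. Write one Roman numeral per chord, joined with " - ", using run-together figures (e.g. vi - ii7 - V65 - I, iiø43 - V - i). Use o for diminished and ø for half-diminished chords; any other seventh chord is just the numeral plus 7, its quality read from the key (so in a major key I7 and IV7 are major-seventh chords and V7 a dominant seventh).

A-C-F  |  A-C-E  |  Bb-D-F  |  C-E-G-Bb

I6 - iii - IV - V7

A-C-F has root F, degree 1 in F major, so I6.
A-C-E: root A is the mediant; minor triad there is iii.
Bb-D-F: root Bb is the subdominant; major triad there is IV.
C-E-G-Bb has root C, degree 5 in F major, so V7.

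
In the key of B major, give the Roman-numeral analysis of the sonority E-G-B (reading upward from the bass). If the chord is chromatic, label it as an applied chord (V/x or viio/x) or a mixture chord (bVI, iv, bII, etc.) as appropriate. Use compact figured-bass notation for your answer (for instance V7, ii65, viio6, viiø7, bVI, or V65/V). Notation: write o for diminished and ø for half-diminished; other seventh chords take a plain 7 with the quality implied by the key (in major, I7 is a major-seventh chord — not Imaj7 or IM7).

Stacked in thirds the chord is E-G-B: a minor triad on E.
E is the fourth degree of B major. This is the minor subdominant, borrowed from the parallel minor.

iv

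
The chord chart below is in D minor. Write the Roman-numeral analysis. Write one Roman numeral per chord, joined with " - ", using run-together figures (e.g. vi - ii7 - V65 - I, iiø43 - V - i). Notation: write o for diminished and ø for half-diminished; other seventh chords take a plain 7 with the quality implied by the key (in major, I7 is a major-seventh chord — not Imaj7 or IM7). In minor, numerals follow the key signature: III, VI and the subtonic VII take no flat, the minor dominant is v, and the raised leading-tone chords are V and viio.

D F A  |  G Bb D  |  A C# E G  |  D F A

D-F-A: minor triad on D = scale degree 1 → i.
G-Bb-D has root G, degree 4 in D minor, so iv.
A-C#-E-G has root A, degree 5 in D minor, so V7.
D-F-A has root D, degree 1 in D minor, so i.

i - iv - V7 - i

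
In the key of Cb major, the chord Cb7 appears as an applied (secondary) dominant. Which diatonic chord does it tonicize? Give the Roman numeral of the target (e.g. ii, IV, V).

The chord is a dominant seventh chord on Cb.
A dominant resolves down a perfect fifth: Cb → Fb. In Cb major, Fb is scale degree 4, i.e. IV.

IV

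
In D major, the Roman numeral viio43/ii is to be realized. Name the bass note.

A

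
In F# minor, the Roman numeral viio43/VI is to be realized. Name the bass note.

G

The applied chord viio43/VI is rooted on C#: C#-E-G-Bb.
The figure 43 means second inversion — the fifth is in the bass.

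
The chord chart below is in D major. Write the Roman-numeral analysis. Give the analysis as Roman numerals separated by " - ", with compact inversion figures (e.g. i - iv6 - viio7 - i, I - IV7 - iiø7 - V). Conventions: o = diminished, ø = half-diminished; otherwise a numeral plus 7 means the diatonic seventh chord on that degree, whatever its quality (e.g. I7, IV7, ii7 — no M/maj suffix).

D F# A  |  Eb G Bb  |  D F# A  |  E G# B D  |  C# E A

I - bII - I - V7/V - V6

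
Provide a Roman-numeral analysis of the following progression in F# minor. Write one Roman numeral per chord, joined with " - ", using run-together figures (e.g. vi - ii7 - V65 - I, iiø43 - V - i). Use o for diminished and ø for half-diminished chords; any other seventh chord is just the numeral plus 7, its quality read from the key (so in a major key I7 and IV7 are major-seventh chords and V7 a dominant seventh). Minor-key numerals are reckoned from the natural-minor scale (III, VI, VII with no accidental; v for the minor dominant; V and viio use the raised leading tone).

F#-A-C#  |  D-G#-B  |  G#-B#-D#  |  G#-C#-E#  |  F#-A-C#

F#-A-C#: minor triad on F# = scale degree 1 → i.
D-G#-B: diminished triad on G# = scale degree 2 → iio64.
G#-B#-D#: a major triad on G#, the applied dominant of V → V/V.
G#-C#-E#: root C# is the dominant; major triad there is V64.
F#-A-C#: root F# is the tonic; minor triad there is i.

i - iio64 - V/V - V64 - i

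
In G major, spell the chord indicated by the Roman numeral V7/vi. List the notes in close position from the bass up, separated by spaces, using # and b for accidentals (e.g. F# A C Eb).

B D# F# A

V7/vi is a secondary dominant — the dominant seventh of vi. vi in G major is E, so the applied chord's root is B, a perfect fifth above.
Building a dominant seventh chord on B gives B-D#-F#-A.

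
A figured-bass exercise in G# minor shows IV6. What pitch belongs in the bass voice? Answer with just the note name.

IV in G# minor has root C#; the chord is C#-E#-G#.
The figure 6 means first inversion — the third is in the bass.

E#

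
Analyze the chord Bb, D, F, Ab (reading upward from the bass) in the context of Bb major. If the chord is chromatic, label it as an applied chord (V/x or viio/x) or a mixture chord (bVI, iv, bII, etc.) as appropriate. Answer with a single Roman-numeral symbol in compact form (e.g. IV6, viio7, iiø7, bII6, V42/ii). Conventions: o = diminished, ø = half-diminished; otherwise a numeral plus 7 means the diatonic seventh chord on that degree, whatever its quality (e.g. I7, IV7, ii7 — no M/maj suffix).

V7/IV

Stacked in thirds the chord is Bb-D-F-Ab: a dominant seventh chord on Bb.
Bb is not a diatonic chord root with this quality in Bb major, but it lies a perfect fifth above Eb (IV), so the chord functions as an applied dominant of IV.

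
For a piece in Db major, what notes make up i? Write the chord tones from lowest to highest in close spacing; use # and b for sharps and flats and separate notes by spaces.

i is the minor tonic, borrowed from the parallel minor. In Db major that root is Db.
So the chord is Db-Fb-Ab, a minor triad.

Db Fb Ab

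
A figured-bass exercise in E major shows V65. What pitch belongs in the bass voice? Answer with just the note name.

V in E major has root B; the chord is B-D#-F#-A.
The figure 65 means first inversion — the third is in the bass.

D#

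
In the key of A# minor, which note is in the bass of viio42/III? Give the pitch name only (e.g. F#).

A

The applied chord viio42/III is rooted on B#: B#-D#-F#-A.
The figure 42 means third inversion — the seventh is in the bass.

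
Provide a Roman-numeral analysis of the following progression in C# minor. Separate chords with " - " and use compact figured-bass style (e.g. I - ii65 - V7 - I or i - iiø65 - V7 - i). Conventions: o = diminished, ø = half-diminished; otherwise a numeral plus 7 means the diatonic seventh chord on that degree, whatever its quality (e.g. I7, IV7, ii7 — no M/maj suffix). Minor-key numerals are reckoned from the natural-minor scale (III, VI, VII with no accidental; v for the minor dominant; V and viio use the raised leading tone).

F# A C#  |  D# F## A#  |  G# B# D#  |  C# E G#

F#-A-C# has root F#, degree 4 in C# minor, so iv.
D#-F##-A#: a major triad on D#, the applied dominant of V → V/V.
G#-B#-D#: root G# is the dominant; major triad there is V.
C#-E-G#: minor triad on C# = scale degree 1 → i.

iv - V/V - V - i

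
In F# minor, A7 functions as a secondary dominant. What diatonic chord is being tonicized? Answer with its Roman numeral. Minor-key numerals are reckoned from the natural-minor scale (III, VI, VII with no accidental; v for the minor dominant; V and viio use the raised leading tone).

The chord is a dominant seventh chord on A.
A dominant resolves down a perfect fifth: A → D. In F# minor, D is scale degree 6, i.e. VI.

VI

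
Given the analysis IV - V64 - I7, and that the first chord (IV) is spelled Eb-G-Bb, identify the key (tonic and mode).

Bb major

The chord Eb is a major triad rooted on Eb; its label is IV.
IV on Eb implies Eb is the subdominant; that puts the tonic at Bb, and the uppercase numeral fits major mode.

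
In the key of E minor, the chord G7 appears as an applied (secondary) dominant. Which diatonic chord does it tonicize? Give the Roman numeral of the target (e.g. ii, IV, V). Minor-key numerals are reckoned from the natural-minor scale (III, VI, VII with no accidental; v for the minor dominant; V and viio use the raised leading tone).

VI

The chord is a dominant seventh chord on G.
A dominant resolves down a perfect fifth: G → C. In E minor, C is scale degree 6, i.e. VI.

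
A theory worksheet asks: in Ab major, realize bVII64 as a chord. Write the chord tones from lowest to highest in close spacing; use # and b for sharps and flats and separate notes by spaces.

Db Gb Bb

bVII64 is a major triad on the lowered seventh degree (the subtonic), borrowed from the parallel minor. In Ab major that root is Gb.
So the chord is Gb-Bb-Db.
With the 64 figure the chord is in second inversion; from the bass Db upward in close position it reads Db-Gb-Bb.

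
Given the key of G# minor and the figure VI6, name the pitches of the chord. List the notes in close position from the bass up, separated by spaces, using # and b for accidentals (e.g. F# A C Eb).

G# B E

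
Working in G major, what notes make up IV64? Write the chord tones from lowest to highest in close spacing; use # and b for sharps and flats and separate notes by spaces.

G C E

The numeral's case and figure indicate a major triad. In G major its root, the subdominant, is C.
That chord is spelled C-E-G.
With the 64 figure the chord is in second inversion; from the bass G upward in close position it reads G-C-E.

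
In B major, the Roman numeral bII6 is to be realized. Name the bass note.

E

bII in B major has root C; the chord is C-E-G.
The figure 6 means first inversion — the third is in the bass.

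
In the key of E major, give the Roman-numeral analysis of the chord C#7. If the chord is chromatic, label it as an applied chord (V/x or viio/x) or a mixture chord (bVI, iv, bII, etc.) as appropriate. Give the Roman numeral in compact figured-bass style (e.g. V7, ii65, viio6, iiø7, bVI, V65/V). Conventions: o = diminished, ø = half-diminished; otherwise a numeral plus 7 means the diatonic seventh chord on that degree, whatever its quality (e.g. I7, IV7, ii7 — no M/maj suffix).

V7/ii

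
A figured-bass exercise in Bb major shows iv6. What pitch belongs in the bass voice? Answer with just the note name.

Gb

iv in Bb major has root Eb; the chord is Eb-Gb-Bb.
The figure 6 means first inversion — the third is in the bass.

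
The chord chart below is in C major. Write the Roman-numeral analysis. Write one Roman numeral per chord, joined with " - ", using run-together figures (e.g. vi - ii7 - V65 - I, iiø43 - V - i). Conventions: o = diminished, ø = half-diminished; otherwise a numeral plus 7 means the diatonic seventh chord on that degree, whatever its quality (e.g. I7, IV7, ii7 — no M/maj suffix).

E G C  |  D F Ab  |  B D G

E-G-C: root C is the tonic; major triad there is I6.
D-F-Ab: D with this quality isn't in the key; it's iio, borrowed from the parallel minor.
B-D-G: major triad on G = scale degree 5 → V6.

I6 - iio - V6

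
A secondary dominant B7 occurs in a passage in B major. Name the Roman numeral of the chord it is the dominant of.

The chord is a dominant seventh chord on B.
A dominant resolves down a perfect fifth: B → E. In B major, E is scale degree 4, i.e. IV.

IV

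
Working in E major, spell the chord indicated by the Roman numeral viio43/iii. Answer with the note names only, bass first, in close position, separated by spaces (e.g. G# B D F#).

C# E F## A#

The slash marks an applied leading-tone chord: viio of iii. In E major, iii is G#, so the leading tone to it is F##, a half step below.
Building a fully diminished seventh chord on F## gives F##-A#-C#-E.
With the 43 figure the chord is in second inversion; from the bass C# upward in close position it reads C#-E-F##-A#.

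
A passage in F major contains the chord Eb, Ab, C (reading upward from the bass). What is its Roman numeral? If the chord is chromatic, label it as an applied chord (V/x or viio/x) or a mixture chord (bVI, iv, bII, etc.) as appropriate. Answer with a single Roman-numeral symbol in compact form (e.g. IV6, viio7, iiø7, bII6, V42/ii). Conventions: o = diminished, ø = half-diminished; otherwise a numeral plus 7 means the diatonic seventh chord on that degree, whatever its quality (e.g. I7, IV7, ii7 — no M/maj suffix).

bIII64

The pitches Ab-C-Eb form a major triad rooted on Ab.
Ab is the lowered third degree of F major (diatonic 3 would be A). This is a major triad on the lowered third degree, borrowed from the parallel minor.
With Eb in the bass the chord is in second inversion, so the figured bass is 64.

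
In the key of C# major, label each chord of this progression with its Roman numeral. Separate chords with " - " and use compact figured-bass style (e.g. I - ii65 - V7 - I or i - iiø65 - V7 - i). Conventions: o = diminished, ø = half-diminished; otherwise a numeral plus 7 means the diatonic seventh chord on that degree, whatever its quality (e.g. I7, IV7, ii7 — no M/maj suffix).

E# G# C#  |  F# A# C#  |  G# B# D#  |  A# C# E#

I6 - IV - V - vi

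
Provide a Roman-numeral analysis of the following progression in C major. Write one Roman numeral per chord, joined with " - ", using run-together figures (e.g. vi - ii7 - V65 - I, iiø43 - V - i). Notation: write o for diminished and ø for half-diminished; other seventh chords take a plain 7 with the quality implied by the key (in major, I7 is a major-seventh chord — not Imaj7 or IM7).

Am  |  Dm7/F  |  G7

vi - ii65 - V7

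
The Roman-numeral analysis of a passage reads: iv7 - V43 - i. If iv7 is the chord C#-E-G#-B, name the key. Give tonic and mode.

The anchor chord is a minor seventh chord on C#, labeled iv7.
Counting down 3 scale steps from C# places the tonic on G#; a minor seventh chord on degree 4 is diatonic only in minor.

G# minor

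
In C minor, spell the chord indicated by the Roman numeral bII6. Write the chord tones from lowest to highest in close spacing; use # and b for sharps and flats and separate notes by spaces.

F Ab Db

Scale degree 2 in C minor is D; lowering it a half step gives Db. bII6 is the Neapolitan sixth — a major triad on the lowered second degree, here in its customary first inversion.
So the chord is Db-F-Ab.
With the 6 figure the chord is in first inversion; from the bass F upward in close position it reads F-Ab-Db.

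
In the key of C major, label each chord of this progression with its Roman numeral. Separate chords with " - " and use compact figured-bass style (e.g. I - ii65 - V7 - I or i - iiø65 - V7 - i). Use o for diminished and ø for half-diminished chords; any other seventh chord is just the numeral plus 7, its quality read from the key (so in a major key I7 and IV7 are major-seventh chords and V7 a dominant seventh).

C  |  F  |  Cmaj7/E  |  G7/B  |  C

I - IV - I65 - V65 - I

C: major triad on C = scale degree 1 → I.
F: root F is the subdominant; major triad there is IV.
Cmaj7/E: root C is the tonic; major seventh chord there is I65.
G7/B has root G, degree 5 in C major, so V65.
C: major triad on C = scale degree 1 → I.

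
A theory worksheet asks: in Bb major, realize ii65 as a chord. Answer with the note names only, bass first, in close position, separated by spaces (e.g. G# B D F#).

The numeral's case and figure indicate a minor seventh chord. In Bb major its root, scale degree 2, is C.
Stacking thirds from C gives C-Eb-G-Bb.
The figured bass 65 indicates first inversion, placing the third (Eb) in the bass: Eb-G-Bb-C.

Eb G Bb C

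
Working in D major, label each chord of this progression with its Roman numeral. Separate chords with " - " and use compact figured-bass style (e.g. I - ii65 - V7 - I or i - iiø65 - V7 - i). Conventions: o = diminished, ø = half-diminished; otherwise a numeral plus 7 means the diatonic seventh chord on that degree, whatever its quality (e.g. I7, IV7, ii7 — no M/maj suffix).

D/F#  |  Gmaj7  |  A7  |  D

I6 - IV7 - V7 - I

D/F# has root D, degree 1 in D major, so I6.
Gmaj7 has root G, degree 4 in D major, so IV7.
A7: root A is the dominant; dominant seventh chord there is V7.
D: root D is the tonic; major triad there is I.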